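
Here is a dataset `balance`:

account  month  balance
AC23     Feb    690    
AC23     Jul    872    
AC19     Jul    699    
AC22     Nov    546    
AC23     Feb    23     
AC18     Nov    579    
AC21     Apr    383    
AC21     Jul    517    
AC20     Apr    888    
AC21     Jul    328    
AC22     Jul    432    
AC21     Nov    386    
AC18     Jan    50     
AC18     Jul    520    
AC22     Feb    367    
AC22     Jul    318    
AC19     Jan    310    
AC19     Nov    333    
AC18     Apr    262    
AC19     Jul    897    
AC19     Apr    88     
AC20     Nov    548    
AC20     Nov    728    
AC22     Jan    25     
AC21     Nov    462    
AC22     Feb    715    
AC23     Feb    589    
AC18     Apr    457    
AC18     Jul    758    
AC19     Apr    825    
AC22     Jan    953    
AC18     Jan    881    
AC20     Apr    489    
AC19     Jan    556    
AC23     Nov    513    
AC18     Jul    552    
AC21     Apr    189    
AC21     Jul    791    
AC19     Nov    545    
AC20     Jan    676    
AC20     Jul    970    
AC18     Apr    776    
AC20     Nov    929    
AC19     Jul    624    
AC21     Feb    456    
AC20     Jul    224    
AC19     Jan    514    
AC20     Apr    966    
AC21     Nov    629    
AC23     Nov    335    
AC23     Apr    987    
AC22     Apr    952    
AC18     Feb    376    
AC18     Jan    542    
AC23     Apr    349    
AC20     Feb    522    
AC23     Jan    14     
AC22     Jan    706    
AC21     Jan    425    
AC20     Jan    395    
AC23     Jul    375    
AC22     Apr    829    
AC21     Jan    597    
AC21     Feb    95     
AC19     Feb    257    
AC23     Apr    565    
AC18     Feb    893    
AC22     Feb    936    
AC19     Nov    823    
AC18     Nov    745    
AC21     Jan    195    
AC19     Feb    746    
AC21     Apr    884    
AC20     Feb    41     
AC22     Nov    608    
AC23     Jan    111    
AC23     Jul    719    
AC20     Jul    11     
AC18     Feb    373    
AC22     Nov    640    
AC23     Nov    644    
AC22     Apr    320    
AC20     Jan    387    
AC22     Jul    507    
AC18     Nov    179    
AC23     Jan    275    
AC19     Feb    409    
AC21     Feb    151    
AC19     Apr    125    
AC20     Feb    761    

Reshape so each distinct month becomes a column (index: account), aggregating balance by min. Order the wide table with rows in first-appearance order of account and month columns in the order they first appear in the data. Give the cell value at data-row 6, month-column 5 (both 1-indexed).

With rows in first-appearance order of account, row 6 is account=AC20. month columns in first-appearance order: Feb, Jul, Nov, Apr, Jan; column 5 is Jan.
Long rows with account=AC20, month=Jan: min(676, 395, 387) = 387.

387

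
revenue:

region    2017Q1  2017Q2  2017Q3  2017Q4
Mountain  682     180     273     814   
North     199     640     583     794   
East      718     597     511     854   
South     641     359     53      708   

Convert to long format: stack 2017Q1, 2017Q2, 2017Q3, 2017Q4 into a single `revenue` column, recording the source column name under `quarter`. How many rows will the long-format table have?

4 region values × 4 melted columns = 16 rows.

16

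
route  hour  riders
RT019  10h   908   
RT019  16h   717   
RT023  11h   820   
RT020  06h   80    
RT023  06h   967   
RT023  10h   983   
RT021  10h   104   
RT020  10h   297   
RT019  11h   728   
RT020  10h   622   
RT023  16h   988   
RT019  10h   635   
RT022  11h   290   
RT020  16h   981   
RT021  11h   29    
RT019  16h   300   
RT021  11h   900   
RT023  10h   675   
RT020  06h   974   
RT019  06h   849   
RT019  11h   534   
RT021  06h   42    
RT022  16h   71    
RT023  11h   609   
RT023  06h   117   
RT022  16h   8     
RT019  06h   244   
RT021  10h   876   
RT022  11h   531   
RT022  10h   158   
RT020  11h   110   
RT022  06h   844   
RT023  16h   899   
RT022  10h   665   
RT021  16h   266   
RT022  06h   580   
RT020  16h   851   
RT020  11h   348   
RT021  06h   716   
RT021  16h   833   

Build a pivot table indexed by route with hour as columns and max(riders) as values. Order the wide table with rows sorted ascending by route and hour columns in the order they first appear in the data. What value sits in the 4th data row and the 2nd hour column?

71

With rows sorted ascending by route, row 4 is route=RT022. hour columns in first-appearance order: 10h, 16h, 11h, 06h; column 2 is 16h.
Long rows with route=RT022, hour=16h: max(71, 8) = 71.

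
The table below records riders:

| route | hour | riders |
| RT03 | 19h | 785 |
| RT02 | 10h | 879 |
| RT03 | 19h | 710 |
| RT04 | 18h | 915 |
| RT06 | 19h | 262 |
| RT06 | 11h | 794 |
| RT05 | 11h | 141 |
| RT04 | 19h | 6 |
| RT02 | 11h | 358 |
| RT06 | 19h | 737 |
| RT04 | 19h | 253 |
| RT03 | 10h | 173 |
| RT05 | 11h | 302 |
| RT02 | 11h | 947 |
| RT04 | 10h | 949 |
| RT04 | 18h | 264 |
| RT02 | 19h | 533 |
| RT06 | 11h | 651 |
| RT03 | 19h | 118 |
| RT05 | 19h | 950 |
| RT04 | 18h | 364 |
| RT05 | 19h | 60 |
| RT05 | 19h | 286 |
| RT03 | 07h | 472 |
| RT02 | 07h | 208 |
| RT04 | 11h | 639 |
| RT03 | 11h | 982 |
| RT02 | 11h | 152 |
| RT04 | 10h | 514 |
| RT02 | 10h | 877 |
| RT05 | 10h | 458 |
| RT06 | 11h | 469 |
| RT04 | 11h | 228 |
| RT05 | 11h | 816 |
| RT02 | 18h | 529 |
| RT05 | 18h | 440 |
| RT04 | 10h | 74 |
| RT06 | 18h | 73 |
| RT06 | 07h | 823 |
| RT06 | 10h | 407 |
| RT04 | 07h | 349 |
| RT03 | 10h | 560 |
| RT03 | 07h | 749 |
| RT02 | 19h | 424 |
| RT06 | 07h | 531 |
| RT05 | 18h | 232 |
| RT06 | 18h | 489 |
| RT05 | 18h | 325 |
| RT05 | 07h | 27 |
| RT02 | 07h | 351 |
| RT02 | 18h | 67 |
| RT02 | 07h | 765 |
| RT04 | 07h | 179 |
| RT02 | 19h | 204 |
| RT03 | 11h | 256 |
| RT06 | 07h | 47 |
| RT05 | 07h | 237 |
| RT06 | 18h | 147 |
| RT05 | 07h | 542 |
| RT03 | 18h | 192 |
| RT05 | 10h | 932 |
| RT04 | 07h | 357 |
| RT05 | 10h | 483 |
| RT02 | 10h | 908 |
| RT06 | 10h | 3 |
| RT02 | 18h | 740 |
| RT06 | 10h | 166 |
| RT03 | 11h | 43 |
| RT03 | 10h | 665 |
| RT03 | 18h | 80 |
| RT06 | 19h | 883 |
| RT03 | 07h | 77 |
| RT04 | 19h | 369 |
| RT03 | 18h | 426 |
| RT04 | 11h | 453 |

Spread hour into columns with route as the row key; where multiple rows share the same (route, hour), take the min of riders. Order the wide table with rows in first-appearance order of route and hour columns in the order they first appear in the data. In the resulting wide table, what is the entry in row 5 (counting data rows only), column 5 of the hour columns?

With rows in first-appearance order of route, row 5 is route=RT05. hour columns in first-appearance order: 19h, 10h, 18h, 11h, 07h; column 5 is 07h.
Long rows with route=RT05, hour=07h: min(27, 237, 542) = 27.

27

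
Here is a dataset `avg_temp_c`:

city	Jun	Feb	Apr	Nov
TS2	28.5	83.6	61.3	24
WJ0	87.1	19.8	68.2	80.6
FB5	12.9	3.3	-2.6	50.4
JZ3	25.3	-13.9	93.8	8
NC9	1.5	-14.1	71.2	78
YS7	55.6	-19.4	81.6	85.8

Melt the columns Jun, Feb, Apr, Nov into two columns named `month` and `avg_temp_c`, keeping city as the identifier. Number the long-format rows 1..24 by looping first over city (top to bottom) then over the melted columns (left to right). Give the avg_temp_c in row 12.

24 rows total (6 × 4). Row 12: index ⌊(12-1)/4⌋ = 2 into city → FB5; (12-1) mod 4 = 3 into the melted columns → Nov.
So row 12 is (FB5, Nov, 50.4); avg_temp_c = 50.4.

50.4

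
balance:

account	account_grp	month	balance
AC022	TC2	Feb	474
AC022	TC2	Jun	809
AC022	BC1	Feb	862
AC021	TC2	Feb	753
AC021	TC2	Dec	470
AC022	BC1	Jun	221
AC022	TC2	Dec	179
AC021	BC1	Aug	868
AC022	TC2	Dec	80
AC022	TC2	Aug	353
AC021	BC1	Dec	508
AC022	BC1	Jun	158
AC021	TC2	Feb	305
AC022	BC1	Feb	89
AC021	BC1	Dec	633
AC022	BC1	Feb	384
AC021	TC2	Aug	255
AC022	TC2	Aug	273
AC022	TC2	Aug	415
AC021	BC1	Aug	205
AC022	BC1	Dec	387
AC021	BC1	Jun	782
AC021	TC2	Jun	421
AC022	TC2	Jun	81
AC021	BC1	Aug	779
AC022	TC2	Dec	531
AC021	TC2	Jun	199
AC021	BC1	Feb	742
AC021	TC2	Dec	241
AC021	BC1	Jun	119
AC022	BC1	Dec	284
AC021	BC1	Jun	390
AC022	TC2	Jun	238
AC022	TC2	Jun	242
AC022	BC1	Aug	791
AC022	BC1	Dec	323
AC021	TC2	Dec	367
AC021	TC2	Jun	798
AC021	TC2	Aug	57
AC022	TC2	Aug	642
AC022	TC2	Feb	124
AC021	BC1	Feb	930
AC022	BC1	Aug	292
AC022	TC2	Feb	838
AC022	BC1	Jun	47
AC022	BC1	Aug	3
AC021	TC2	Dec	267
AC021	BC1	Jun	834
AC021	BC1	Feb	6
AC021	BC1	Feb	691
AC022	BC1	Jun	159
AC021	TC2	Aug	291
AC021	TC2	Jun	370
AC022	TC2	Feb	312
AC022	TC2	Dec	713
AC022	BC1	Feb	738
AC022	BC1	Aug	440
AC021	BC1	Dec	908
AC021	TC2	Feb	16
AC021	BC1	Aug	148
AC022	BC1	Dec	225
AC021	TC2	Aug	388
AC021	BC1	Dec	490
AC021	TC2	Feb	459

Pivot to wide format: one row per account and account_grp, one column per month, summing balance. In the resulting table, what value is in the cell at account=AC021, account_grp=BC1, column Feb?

Rows with account=AC021, account_grp=BC1 and month=Feb: balance values are 742, 930, 6, 691.
742 + 930 + 6 + 691 = 2369.

2369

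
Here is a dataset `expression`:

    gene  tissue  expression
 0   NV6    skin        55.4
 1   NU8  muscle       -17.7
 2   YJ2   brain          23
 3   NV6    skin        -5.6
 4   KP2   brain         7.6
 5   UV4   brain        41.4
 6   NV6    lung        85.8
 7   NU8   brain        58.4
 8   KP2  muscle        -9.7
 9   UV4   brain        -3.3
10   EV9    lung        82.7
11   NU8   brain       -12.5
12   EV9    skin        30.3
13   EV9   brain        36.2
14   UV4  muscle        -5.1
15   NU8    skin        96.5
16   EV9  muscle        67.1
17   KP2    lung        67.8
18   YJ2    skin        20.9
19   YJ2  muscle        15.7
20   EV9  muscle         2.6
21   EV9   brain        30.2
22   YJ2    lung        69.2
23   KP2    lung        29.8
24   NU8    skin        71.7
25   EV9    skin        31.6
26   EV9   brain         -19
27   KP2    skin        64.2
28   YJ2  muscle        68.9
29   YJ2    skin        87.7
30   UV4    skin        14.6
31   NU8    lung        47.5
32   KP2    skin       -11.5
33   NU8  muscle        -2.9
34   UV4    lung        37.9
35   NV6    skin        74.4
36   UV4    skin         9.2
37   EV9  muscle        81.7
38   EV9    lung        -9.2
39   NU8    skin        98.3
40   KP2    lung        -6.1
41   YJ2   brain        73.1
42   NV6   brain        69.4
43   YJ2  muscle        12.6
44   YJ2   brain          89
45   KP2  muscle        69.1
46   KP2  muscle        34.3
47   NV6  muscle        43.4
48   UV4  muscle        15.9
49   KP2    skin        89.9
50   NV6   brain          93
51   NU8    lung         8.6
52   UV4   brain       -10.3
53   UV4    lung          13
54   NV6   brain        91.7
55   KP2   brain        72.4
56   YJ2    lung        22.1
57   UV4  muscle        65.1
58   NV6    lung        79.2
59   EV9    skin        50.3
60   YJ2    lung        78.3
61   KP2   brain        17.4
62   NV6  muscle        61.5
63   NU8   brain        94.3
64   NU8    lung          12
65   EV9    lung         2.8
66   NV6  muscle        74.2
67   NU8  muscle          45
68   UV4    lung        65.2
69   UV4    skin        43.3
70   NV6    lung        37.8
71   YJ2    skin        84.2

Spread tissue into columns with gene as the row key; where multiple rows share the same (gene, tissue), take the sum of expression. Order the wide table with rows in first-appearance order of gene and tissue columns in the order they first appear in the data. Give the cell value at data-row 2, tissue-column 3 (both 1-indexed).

140.2

With rows in first-appearance order of gene, row 2 is gene=NU8. tissue columns in first-appearance order: skin, muscle, brain, lung; column 3 is brain.
Long rows with gene=NU8, tissue=brain: 58.4 + -12.5 + 94.3 = 140.2.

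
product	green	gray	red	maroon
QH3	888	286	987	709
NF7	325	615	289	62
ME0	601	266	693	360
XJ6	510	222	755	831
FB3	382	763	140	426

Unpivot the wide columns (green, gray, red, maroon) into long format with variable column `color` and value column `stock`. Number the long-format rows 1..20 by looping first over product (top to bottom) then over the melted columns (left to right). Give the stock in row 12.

20 rows total (5 × 4). Row 12: index ⌊(12-1)/4⌋ = 2 into product → ME0; (12-1) mod 4 = 3 into the melted columns → maroon.
So row 12 is (ME0, maroon, 360); stock = 360.

360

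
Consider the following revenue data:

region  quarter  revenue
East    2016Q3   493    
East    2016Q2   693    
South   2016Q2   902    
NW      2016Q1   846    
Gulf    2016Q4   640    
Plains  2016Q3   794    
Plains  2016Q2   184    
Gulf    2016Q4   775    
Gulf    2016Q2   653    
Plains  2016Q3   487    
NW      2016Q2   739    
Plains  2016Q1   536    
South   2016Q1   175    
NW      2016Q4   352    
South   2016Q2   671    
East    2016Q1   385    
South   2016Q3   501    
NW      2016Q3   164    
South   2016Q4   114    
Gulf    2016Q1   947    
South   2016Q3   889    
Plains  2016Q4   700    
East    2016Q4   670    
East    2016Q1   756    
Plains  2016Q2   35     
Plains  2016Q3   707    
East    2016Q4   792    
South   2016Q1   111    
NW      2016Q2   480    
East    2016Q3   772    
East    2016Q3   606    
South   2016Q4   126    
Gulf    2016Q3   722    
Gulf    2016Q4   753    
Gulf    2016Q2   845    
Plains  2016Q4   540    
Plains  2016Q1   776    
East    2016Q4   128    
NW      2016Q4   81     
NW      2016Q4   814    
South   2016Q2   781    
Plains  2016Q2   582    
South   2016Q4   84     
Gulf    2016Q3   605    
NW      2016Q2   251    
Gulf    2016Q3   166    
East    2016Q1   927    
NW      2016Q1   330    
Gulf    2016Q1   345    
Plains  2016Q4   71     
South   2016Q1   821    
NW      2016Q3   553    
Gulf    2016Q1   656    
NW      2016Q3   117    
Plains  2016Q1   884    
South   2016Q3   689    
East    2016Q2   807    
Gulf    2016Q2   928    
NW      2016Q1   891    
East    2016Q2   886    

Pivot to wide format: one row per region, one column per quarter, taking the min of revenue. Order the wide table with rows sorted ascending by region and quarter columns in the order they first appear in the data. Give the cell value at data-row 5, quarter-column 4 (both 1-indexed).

84

With rows sorted ascending by region, row 5 is region=South. quarter columns in first-appearance order: 2016Q3, 2016Q2, 2016Q1, 2016Q4; column 4 is 2016Q4.
Long rows with region=South, quarter=2016Q4: min(114, 126, 84) = 84.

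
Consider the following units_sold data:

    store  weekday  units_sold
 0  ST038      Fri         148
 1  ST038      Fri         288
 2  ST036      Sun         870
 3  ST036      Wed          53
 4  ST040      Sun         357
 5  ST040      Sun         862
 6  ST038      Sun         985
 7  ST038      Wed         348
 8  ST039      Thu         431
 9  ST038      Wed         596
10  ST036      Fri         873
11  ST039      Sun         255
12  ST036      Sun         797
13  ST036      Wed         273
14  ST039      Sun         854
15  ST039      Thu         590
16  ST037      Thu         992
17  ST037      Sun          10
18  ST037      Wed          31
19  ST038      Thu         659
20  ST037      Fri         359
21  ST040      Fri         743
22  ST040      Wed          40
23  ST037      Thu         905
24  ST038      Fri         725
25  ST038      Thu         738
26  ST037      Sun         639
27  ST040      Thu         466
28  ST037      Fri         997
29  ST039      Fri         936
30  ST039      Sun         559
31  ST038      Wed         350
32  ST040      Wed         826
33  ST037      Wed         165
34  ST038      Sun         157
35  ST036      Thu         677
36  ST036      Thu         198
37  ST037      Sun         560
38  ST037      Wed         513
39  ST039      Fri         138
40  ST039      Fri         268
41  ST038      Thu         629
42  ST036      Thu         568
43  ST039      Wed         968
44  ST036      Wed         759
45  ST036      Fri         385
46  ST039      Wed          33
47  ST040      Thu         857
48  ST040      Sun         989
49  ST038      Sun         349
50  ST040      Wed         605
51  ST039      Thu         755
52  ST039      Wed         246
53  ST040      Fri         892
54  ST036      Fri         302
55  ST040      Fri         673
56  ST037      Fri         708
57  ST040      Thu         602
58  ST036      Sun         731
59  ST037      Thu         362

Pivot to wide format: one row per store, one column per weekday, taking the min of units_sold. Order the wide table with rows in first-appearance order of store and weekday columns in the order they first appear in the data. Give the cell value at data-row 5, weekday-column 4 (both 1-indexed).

With rows in first-appearance order of store, row 5 is store=ST037. weekday columns in first-appearance order: Fri, Sun, Wed, Thu; column 4 is Thu.
Long rows with store=ST037, weekday=Thu: min(992, 905, 362) = 362.

362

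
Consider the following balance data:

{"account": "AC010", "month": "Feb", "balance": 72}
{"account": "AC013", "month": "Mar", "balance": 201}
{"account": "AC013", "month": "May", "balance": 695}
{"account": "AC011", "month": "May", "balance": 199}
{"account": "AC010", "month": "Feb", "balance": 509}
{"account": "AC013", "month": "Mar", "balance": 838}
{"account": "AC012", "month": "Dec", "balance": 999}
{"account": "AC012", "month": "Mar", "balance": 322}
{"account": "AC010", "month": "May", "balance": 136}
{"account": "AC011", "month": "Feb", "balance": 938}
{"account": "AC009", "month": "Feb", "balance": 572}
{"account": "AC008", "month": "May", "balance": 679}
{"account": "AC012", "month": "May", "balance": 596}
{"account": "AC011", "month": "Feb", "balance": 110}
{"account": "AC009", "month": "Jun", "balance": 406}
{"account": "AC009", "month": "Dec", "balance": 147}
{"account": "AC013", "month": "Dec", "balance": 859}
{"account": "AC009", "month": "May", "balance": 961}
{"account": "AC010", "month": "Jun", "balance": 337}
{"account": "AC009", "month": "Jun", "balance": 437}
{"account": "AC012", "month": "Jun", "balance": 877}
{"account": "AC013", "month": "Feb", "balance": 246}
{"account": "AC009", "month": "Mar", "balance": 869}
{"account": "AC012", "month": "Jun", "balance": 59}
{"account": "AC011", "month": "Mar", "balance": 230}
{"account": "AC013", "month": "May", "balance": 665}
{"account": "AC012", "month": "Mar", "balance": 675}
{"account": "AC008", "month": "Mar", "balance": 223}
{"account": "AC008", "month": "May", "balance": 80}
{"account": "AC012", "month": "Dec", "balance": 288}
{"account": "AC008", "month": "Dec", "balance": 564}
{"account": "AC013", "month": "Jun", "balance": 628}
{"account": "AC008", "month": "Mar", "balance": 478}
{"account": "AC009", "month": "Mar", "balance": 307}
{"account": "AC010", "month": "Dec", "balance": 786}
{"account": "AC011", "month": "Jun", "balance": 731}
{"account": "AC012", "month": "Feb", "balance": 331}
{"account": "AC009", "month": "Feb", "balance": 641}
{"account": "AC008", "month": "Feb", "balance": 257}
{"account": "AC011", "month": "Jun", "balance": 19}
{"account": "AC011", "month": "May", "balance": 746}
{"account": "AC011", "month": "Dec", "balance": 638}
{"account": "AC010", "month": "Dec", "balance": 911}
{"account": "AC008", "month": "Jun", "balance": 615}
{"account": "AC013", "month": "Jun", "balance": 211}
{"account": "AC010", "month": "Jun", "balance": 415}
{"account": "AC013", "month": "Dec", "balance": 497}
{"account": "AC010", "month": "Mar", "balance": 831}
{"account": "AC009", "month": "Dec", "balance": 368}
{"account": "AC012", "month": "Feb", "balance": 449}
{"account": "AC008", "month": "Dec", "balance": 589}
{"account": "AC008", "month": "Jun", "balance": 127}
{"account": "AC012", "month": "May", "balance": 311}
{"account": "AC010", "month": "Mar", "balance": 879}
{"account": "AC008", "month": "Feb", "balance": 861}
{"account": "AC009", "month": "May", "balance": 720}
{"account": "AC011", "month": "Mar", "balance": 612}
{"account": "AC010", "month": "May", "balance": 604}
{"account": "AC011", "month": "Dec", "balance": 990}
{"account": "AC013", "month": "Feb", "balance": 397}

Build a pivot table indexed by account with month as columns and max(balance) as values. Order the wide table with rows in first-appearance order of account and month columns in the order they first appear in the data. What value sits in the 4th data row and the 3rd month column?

With rows in first-appearance order of account, row 4 is account=AC012. month columns in first-appearance order: Feb, Mar, May, Dec, Jun; column 3 is May.
Long rows with account=AC012, month=May: max(596, 311) = 596.

596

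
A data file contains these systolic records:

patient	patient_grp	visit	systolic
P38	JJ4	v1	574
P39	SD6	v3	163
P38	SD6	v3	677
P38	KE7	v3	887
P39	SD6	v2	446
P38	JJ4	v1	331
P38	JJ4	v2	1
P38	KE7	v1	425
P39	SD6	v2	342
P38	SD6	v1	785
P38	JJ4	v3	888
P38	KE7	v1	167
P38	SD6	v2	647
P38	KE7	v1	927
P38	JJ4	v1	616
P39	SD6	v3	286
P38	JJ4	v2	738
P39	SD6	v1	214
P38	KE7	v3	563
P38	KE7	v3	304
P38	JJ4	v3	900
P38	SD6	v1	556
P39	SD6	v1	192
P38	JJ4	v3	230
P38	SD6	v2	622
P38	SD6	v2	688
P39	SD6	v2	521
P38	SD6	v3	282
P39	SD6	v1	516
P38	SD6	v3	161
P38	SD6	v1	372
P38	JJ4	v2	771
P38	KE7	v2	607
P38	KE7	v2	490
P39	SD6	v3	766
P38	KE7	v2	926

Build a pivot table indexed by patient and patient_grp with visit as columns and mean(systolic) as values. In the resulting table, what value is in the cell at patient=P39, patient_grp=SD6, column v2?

Rows with patient=P39, patient_grp=SD6 and visit=v2: systolic values are 446, 342, 521.
(446 + 342 + 521) / 3 = 436.33.

436.33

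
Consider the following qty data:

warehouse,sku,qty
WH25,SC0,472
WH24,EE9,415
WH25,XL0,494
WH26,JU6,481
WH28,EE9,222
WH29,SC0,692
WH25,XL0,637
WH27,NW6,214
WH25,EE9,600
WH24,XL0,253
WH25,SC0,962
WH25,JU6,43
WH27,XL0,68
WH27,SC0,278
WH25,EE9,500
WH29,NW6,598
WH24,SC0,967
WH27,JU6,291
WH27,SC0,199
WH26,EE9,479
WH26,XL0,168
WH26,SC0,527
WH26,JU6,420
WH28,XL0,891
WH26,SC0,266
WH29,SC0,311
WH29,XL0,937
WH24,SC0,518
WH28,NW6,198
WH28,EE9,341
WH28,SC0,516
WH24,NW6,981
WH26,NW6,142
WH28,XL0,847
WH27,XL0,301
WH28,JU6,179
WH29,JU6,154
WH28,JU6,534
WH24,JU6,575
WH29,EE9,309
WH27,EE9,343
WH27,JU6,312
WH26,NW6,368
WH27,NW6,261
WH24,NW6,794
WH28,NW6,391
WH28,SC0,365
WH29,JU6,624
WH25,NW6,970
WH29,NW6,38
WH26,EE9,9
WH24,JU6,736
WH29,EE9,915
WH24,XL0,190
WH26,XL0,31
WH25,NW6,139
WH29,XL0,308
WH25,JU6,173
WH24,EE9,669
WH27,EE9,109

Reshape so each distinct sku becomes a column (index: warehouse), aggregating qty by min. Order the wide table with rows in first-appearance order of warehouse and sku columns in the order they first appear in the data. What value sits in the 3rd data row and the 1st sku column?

With rows in first-appearance order of warehouse, row 3 is warehouse=WH26. sku columns in first-appearance order: SC0, EE9, XL0, JU6, NW6; column 1 is SC0.
Long rows with warehouse=WH26, sku=SC0: min(527, 266) = 266.

266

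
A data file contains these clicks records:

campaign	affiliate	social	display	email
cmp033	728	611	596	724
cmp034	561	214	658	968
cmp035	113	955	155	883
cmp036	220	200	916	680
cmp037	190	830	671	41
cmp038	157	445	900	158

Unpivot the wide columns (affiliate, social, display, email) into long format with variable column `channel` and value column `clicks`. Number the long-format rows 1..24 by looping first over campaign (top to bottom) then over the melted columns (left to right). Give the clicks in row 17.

190

24 rows total (6 × 4). Row 17: index ⌊(17-1)/4⌋ = 4 into campaign → cmp037; (17-1) mod 4 = 0 into the melted columns → affiliate.
So row 17 is (cmp037, affiliate, 190); clicks = 190.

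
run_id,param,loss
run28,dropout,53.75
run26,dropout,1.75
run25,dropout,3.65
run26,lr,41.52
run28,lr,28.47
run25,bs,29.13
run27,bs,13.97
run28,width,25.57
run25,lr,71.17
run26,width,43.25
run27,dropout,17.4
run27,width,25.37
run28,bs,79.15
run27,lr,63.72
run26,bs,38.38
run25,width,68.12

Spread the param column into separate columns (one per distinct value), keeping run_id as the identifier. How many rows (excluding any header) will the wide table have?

4 distinct run_id values → 4 rows.

4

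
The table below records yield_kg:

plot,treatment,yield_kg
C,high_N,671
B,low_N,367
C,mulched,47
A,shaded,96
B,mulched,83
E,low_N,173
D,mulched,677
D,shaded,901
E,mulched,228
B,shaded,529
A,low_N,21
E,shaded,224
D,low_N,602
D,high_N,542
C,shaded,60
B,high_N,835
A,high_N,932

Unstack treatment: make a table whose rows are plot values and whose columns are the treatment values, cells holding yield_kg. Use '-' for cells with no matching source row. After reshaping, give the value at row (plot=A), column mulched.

No long-format row has plot=A and treatment=mulched, so the cell is -.

-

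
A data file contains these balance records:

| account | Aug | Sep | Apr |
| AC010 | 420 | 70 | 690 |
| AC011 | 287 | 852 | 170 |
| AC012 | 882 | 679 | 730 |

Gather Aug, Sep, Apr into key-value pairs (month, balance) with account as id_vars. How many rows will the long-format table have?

3 account values × 3 melted columns = 9 rows.

9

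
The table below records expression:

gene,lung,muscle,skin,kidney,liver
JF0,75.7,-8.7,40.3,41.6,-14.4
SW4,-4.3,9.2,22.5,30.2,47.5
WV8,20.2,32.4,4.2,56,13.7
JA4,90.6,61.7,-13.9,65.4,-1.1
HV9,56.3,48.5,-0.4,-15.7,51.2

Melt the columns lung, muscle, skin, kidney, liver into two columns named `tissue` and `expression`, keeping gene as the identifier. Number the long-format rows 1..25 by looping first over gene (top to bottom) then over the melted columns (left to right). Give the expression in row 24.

25 rows total (5 × 5). Row 24: index ⌊(24-1)/5⌋ = 4 into gene → HV9; (24-1) mod 5 = 3 into the melted columns → kidney.
So row 24 is (HV9, kidney, -15.7); expression = -15.7.

-15.7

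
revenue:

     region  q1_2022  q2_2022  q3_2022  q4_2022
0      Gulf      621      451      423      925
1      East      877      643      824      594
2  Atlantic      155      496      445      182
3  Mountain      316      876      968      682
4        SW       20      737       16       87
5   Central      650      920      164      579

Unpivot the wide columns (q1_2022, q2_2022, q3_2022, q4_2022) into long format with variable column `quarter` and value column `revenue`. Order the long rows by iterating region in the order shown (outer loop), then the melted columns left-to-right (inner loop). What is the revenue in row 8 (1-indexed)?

594

24 rows total (6 × 4). Row 8: index ⌊(8-1)/4⌋ = 1 into region → East; (8-1) mod 4 = 3 into the melted columns → q4_2022.
So row 8 is (East, q4_2022, 594); revenue = 594.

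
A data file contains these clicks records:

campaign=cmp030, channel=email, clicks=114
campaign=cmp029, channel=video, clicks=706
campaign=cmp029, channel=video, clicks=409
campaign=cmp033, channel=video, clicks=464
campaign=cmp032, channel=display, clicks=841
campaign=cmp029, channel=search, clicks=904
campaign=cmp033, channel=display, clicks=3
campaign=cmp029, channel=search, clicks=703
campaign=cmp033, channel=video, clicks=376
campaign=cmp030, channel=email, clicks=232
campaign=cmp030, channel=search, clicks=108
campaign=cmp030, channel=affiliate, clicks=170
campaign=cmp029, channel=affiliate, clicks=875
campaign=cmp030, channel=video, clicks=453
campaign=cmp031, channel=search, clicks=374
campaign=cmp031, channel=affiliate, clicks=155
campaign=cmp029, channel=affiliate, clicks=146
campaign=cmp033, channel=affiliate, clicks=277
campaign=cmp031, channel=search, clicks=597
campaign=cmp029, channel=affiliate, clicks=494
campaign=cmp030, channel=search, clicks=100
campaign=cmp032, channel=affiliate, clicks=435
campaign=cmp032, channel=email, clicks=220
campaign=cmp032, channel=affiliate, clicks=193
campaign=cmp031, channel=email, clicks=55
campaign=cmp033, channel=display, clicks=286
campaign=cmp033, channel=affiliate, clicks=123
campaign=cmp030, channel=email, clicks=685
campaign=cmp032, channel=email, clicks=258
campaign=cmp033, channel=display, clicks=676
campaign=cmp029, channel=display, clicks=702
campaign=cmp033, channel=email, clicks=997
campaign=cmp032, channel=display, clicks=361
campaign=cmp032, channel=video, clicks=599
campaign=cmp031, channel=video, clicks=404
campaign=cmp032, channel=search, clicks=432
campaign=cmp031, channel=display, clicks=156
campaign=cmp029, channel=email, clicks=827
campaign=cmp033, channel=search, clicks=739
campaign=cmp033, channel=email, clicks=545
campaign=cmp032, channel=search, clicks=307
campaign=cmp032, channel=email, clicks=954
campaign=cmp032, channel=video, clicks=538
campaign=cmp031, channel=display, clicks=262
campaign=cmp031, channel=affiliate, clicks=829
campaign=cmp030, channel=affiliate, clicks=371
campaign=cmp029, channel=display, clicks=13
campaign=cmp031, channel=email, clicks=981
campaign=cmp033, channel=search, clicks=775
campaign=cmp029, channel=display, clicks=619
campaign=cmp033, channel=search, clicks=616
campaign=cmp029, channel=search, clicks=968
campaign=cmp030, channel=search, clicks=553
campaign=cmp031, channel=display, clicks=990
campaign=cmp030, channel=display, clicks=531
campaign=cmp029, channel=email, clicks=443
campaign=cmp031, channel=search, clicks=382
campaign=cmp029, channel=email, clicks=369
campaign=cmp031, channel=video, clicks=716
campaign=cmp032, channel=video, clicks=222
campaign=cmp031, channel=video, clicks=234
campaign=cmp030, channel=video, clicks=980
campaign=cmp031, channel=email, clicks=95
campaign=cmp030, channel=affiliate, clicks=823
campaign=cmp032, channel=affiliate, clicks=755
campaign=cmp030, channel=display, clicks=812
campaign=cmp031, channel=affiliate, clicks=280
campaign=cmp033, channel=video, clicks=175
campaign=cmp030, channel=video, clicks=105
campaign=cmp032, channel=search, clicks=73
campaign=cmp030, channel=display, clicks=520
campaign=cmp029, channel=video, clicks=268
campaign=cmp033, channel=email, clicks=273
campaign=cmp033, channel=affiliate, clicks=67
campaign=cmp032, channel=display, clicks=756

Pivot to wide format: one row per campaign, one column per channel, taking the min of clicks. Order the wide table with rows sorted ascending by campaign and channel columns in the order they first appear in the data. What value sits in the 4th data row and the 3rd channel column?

With rows sorted ascending by campaign, row 4 is campaign=cmp032. channel columns in first-appearance order: email, video, display, search, affiliate; column 3 is display.
Long rows with campaign=cmp032, channel=display: min(841, 361, 756) = 361.

361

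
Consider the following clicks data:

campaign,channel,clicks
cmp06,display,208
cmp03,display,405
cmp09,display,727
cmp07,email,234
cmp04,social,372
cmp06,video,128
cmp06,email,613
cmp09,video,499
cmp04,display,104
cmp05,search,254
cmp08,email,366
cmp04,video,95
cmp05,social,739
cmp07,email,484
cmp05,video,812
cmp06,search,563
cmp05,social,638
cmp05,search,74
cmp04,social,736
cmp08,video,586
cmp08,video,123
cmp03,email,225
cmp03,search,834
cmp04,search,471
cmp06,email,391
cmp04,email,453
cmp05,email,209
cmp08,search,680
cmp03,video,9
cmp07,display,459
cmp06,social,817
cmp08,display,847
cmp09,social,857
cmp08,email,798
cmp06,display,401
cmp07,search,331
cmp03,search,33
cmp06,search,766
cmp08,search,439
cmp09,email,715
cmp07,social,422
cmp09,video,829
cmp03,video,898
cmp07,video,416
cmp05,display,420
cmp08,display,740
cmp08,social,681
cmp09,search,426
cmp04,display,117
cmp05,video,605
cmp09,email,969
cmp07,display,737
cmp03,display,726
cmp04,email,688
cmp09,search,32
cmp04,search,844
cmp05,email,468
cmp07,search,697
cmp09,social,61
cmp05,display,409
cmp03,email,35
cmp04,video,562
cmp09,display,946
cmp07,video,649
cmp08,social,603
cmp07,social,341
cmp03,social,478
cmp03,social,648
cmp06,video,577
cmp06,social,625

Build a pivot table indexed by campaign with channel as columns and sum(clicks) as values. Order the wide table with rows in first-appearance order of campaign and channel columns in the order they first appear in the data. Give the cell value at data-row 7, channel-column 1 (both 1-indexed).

With rows in first-appearance order of campaign, row 7 is campaign=cmp08. channel columns in first-appearance order: display, email, social, video, search; column 1 is display.
Long rows with campaign=cmp08, channel=display: 847 + 740 = 1587.

1587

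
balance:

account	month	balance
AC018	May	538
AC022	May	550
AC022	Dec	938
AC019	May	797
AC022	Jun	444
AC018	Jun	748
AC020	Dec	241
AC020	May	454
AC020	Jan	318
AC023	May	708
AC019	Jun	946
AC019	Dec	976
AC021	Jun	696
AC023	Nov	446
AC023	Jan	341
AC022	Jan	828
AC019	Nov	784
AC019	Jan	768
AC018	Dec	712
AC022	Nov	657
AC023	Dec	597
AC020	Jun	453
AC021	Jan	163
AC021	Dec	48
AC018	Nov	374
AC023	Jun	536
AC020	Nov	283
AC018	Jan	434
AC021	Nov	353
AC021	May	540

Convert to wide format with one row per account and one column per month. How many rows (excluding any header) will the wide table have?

6 distinct account values → 6 rows.

6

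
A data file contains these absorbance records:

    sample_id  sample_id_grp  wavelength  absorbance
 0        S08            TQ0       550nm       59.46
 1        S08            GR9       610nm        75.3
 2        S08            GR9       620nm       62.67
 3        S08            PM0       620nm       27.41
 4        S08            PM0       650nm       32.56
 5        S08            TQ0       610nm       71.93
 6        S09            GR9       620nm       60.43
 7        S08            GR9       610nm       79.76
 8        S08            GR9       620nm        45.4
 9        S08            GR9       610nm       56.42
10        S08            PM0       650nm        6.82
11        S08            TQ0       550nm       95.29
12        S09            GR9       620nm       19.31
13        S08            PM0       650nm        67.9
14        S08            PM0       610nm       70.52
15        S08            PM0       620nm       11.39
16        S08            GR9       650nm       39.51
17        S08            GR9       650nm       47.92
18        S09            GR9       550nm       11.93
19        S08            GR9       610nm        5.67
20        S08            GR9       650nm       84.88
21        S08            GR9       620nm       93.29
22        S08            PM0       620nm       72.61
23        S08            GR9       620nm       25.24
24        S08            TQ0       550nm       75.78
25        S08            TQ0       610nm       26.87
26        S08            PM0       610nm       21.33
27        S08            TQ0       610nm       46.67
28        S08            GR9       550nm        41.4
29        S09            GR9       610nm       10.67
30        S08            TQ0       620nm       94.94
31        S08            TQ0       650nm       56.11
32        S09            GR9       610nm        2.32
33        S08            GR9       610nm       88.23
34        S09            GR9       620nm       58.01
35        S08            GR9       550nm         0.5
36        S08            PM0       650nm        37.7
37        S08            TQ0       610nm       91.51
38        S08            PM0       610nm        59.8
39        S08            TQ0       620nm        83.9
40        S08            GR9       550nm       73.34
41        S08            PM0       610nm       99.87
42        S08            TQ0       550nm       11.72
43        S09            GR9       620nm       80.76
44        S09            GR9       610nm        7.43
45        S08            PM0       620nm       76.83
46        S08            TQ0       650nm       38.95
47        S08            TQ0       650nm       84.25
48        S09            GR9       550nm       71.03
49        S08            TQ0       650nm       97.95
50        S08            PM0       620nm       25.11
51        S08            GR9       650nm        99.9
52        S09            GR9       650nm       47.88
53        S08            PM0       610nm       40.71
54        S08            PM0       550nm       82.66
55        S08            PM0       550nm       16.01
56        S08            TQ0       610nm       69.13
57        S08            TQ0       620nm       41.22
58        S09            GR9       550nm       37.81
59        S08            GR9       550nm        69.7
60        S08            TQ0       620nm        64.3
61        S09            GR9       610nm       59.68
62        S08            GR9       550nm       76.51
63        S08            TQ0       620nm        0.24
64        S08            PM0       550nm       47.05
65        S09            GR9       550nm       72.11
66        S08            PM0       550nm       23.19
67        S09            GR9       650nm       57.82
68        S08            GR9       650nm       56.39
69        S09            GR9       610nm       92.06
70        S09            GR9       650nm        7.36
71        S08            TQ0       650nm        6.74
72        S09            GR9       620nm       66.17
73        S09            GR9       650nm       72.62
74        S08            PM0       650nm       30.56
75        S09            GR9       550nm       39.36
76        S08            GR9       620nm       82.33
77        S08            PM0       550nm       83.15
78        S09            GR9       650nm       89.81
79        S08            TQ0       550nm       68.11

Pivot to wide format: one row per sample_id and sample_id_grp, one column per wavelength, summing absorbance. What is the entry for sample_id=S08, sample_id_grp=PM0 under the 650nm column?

175.54

Rows with sample_id=S08, sample_id_grp=PM0 and wavelength=650nm: absorbance values are 32.56, 6.82, 67.9, 37.7, 30.56.
32.56 + 6.82 + 67.9 + 37.7 + 30.56 = 175.54.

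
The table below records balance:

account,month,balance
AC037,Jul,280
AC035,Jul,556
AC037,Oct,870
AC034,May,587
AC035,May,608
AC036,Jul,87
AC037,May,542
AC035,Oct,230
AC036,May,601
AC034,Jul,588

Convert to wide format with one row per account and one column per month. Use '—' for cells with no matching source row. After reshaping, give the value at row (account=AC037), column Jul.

280

The long row with account=AC037, month=Jul has balance=280.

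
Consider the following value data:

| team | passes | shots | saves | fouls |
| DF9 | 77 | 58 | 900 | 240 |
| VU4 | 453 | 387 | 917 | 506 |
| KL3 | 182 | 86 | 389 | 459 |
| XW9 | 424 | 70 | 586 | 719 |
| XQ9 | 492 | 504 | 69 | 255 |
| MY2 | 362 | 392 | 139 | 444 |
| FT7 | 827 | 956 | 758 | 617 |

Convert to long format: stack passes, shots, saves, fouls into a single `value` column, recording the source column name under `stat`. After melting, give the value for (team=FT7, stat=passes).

827

Unpivoting turns each (team, wide-column) pair into one long row.
The wide cell at row FT7, column passes holds 827, so the long row (FT7, passes) has value=827.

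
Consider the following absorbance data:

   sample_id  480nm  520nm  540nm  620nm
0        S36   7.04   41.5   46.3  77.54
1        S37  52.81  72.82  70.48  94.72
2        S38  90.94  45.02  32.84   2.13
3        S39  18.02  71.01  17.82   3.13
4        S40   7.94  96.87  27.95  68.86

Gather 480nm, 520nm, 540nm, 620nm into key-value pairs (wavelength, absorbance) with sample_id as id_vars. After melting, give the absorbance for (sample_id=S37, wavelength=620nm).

Unpivoting turns each (sample_id, wide-column) pair into one long row.
The wide cell at row S37, column 620nm holds 94.72, so the long row (S37, 620nm) has absorbance=94.72.

94.72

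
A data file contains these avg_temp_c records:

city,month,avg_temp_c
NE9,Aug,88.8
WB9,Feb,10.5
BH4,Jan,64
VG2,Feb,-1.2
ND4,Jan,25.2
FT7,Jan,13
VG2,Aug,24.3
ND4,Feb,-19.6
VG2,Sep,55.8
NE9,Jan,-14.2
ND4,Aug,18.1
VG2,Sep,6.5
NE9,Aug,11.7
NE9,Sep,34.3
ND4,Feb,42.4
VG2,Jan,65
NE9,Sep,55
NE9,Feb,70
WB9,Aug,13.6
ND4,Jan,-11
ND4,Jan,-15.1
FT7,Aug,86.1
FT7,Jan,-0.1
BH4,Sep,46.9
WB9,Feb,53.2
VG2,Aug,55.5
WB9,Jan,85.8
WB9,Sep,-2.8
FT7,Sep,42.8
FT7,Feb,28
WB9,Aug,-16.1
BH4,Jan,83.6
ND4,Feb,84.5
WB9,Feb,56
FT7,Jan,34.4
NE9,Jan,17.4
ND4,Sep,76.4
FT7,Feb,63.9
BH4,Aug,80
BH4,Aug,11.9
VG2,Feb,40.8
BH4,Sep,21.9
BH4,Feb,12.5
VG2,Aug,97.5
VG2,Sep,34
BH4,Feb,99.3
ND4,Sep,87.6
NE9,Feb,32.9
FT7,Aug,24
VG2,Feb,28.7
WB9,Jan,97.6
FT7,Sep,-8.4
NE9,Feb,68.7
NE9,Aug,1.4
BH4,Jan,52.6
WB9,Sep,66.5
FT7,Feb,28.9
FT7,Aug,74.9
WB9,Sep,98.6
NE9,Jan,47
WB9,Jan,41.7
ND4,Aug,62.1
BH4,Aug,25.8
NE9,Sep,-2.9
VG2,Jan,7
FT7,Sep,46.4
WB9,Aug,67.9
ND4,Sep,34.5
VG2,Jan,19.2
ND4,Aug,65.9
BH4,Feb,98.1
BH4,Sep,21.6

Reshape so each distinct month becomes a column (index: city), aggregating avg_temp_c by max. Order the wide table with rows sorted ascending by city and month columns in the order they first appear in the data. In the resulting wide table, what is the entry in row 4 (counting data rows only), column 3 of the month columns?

With rows sorted ascending by city, row 4 is city=NE9. month columns in first-appearance order: Aug, Feb, Jan, Sep; column 3 is Jan.
Long rows with city=NE9, month=Jan: max(-14.2, 17.4, 47) = 47.

47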